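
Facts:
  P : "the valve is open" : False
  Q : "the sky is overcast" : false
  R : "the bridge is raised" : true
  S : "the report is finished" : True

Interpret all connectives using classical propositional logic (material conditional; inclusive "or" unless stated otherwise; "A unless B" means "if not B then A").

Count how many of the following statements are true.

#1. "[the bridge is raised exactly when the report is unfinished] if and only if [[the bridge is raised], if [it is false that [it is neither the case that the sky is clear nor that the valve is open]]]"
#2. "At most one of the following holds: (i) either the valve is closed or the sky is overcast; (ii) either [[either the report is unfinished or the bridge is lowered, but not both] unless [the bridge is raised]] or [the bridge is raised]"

0

#1: This is (R iff not S) iff (not (not Q nor P) -> R).

not S = not True = False
R iff not S = True iff False = False
not Q = not False = True
not Q nor P = True nor False = False
not (not Q nor P) = not False = True
not (not Q nor P) -> R = True -> True = True
(R iff not S) iff (not (not Q nor P) -> R) = False iff True = False
Thus #1 is false.

#2: Parsed as (not P or Q) nand (((not S xor not R) or R) or R)

not P = not False = True
not P or Q = True or False = True
not S = not True = False
not R = not True = False
not S xor not R = False xor False = False
(not S xor not R) or R = False or True = True
((not S xor not R) or R) or R = True or True = True
(not P or Q) nand (((not S xor not R) or R) or R) = True nand True = False
So #2 is false.

Count: 0.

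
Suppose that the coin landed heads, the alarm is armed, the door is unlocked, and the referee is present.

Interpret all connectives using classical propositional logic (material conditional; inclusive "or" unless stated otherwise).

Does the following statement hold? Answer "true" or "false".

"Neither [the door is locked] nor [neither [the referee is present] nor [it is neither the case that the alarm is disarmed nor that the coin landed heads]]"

True

Let R = "the door is locked" (F), S = "the referee is present" (T), Q = "the alarm is armed" (T), P = "the coin landed heads" (T).
In symbols: R nor (S nor (~Q nor P))

~Q = ~T = F
~Q nor P = F nor T = F
S nor (~Q nor P) = T nor F = F
R nor (S nor (~Q nor P)) = F nor F = T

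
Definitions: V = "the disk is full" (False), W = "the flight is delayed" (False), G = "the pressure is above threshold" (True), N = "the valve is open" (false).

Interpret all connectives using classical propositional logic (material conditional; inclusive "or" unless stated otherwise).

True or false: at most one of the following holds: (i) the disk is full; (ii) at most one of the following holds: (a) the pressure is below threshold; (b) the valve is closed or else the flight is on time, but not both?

Values: V=F, G=T, N=F, W=F.
Parsed as V ↑ (¬G ↑ (¬N ⊕ ¬W))

¬G = ¬T = F
¬N = ¬F = T
¬W = ¬F = T
¬N ⊕ ¬W = T ⊕ T = F
¬G ↑ (¬N ⊕ ¬W) = F ↑ F = T
V ↑ (¬G ↑ (¬N ⊕ ¬W)) = F ↑ T = T

True.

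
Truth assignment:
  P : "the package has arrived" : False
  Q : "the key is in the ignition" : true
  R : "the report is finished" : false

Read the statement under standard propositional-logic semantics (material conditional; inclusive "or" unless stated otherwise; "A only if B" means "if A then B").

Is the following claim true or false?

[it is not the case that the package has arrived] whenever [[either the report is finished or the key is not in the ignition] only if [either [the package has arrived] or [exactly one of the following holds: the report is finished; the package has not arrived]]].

The statement is true.

Parsed as ((R | ~Q) -> (P | (R xor ~P))) -> ~P

~Q = ~T = F
R | ~Q = F | F = F
~P = ~F = T
R xor ~P = F xor T = T
P | (R xor ~P) = F | T = T
(R | ~Q) -> (P | (R xor ~P)) = F -> T = T
~P = ~F = T
((R | ~Q) -> (P | (R xor ~P))) -> ~P = T -> T = T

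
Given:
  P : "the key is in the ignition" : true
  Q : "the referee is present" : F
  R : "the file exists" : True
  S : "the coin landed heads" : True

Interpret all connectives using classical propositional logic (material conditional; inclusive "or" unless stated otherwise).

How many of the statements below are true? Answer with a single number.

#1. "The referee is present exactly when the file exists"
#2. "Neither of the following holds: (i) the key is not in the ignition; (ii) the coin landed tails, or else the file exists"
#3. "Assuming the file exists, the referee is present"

0

#1: Formalization: Q iff R

Q iff R = False iff True = False
So #1 is false.

#2: Formalization: not P nor (not S or R)

not P = not True = False
not S = not True = False
not S or R = False or True = True
not P nor (not S or R) = False nor True = False
Thus #2 is false.

#3: In symbols: R -> Q

R -> Q = True -> False = False
Thus #3 is false.

Count: 0.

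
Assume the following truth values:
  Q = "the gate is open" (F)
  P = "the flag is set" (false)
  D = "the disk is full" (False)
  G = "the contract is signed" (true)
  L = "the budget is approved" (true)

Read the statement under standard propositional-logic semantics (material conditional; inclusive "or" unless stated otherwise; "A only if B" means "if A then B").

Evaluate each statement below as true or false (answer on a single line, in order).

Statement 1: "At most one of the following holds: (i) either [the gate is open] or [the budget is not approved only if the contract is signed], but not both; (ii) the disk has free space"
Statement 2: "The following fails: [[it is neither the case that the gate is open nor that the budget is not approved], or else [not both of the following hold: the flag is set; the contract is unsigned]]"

Statement 1: Formalization: (Q ⊕ (¬L → G)) ↑ ¬D

¬L = ¬T = F
¬L → G = F → T = T
Q ⊕ (¬L → G) = F ⊕ T = T
¬D = ¬F = T
(Q ⊕ (¬L → G)) ↑ ¬D = T ↑ T = F
Hence Statement 1 is false.

Statement 2: Parsed as ¬((Q ↓ ¬L) ∨ (P ↑ ¬G))

¬L = ¬T = F
Q ↓ ¬L = F ↓ F = T
¬G = ¬T = F
P ↑ ¬G = F ↑ F = T
(Q ↓ ¬L) ∨ (P ↑ ¬G) = T ∨ T = T
¬((Q ↓ ¬L) ∨ (P ↑ ¬G)) = ¬T = F
Thus Statement 2 is false.

Statement 1 F / Statement 2 F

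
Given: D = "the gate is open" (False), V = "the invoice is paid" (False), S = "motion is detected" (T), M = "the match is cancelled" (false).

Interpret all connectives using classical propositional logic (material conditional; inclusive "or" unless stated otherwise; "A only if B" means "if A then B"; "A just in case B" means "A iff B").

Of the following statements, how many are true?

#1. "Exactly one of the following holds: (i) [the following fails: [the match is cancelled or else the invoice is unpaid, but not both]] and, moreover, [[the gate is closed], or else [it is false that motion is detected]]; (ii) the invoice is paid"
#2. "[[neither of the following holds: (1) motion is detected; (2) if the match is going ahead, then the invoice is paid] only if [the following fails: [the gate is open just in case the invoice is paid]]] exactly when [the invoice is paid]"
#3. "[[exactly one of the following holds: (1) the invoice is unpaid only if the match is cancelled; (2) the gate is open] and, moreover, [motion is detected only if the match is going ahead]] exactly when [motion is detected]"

#1: In symbols: (~(M xor ~V) & (~D | ~S)) xor V

~V = ~F = T
M xor ~V = F xor T = T
~(M xor ~V) = ~T = F
~D = ~F = T
~S = ~T = F
~D | ~S = T | F = T
~(M xor ~V) & (~D | ~S) = F & T = F
(~(M xor ~V) & (~D | ~S)) xor V = F xor F = F
Thus #1 is false.

#2: Formalization: ((S nor (~M -> V)) -> ~(D <-> V)) <-> V

~M = ~F = T
~M -> V = T -> F = F
S nor (~M -> V) = T nor F = F
D <-> V = F <-> F = T
~(D <-> V) = ~T = F
(S nor (~M -> V)) -> ~(D <-> V) = F -> F = T
((S nor (~M -> V)) -> ~(D <-> V)) <-> V = T <-> F = F
Hence #2 is false.

#3: In symbols: (((~V -> M) xor D) & (S -> ~M)) <-> S

~V = ~F = T
~V -> M = T -> F = F
(~V -> M) xor D = F xor F = F
~M = ~F = T
S -> ~M = T -> T = T
((~V -> M) xor D) & (S -> ~M) = F & T = F
(((~V -> M) xor D) & (S -> ~M)) <-> S = F <-> T = F
Hence #3 is false.

0 of the 3 statements are true (none).

0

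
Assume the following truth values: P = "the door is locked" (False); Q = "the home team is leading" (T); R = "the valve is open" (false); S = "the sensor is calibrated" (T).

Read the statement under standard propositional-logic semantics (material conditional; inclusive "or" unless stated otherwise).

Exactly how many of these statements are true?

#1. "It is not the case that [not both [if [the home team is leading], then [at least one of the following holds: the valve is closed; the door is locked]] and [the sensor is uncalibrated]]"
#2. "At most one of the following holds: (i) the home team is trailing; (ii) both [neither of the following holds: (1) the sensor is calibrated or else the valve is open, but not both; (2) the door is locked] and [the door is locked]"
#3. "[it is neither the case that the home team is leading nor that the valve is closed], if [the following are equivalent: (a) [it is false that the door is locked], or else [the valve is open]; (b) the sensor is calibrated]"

#1: Parsed as not ((Q -> (not R or P)) nand not S)

not R = not False = True
not R or P = True or False = True
Q -> (not R or P) = True -> True = True
not S = not True = False
(Q -> (not R or P)) nand not S = True nand False = True
not ((Q -> (not R or P)) nand not S) = not True = False
Hence #1 is false.

#2: Parsed as not Q nand (((S xor R) nor P) and P)

not Q = not True = False
S xor R = True xor False = True
(S xor R) nor P = True nor False = False
((S xor R) nor P) and P = False and False = False
not Q nand (((S xor R) nor P) and P) = False nand False = True
Hence #2 is true.

#3: In symbols: ((not P or R) iff S) -> (Q nor not R)

not P = not False = True
not P or R = True or False = True
(not P or R) iff S = True iff True = True
not R = not False = True
Q nor not R = True nor True = False
((not P or R) iff S) -> (Q nor not R) = True -> False = False
Thus #3 is false.

Count: 1.

1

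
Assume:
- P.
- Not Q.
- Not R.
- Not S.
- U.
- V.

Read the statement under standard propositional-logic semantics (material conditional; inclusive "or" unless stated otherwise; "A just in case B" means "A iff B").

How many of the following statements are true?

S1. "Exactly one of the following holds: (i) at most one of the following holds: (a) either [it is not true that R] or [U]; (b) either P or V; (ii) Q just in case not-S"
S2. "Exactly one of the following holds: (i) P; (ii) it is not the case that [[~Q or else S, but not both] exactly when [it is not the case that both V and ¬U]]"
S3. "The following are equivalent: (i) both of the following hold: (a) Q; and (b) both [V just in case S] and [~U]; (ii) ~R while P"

1

S1: In symbols: ((not R or U) nand (P or V)) xor (Q iff not S)

not R = not False = True
not R or U = True or True = True
P or V = True or True = True
(not R or U) nand (P or V) = True nand True = False
not S = not False = True
Q iff not S = False iff True = False
((not R or U) nand (P or V)) xor (Q iff not S) = False xor False = False
Hence S1 is false.

S2: In symbols: P xor not ((not Q xor S) iff (V nand not U))

not Q = not False = True
not Q xor S = True xor False = True
not U = not True = False
V nand not U = True nand False = True
(not Q xor S) iff (V nand not U) = True iff True = True
not ((not Q xor S) iff (V nand not U)) = not True = False
P xor not ((not Q xor S) iff (V nand not U)) = True xor False = True
Hence S2 is true.

S3: In symbols: (Q and ((V iff S) and not U)) iff (not R and P)

V iff S = True iff False = False
not U = not True = False
(V iff S) and not U = False and False = False
Q and ((V iff S) and not U) = False and False = False
not R = not False = True
not R and P = True and True = True
(Q and ((V iff S) and not U)) iff (not R and P) = False iff True = False
Thus S3 is false.

True statements: 1.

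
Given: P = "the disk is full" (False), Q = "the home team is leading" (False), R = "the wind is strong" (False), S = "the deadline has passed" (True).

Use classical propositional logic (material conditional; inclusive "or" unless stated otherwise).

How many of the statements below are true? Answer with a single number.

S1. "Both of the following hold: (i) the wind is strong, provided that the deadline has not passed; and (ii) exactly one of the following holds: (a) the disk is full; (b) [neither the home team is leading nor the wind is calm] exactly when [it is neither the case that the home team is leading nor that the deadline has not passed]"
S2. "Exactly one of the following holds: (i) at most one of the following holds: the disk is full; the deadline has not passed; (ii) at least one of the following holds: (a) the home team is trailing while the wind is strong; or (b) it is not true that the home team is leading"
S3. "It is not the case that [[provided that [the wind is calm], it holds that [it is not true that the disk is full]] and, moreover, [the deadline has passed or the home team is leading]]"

0

S1: This is (~S -> R) & (P xor ((Q nor ~R) <-> (Q nor ~S))).

~S = ~T = F
~S -> R = F -> F = T
~R = ~F = T
Q nor ~R = F nor T = F
~S = ~T = F
Q nor ~S = F nor F = T
(Q nor ~R) <-> (Q nor ~S) = F <-> T = F
P xor ((Q nor ~R) <-> (Q nor ~S)) = F xor F = F
(~S -> R) & (P xor ((Q nor ~R) <-> (Q nor ~S))) = T & F = F
Hence S1 is false.

S2: Parsed as (P nand ~S) xor ((~Q & R) | ~Q)

~S = ~T = F
P nand ~S = F nand F = T
~Q = ~F = T
~Q & R = T & F = F
~Q = ~F = T
(~Q & R) | ~Q = F | T = T
(P nand ~S) xor ((~Q & R) | ~Q) = T xor T = F
Thus S2 is false.

S3: Formalization: ~((~R -> ~P) & (S | Q))

~R = ~F = T
~P = ~F = T
~R -> ~P = T -> T = T
S | Q = T | F = T
(~R -> ~P) & (S | Q) = T & T = T
~((~R -> ~P) & (S | Q)) = ~T = F
Thus S3 is false.

0 of the 3 statements are true (none).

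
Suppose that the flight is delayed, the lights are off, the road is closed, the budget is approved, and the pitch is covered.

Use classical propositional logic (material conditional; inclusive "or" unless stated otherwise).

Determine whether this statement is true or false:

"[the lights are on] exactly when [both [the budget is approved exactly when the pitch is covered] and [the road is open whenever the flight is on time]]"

Let N = "the lights are on" (F), V = "the budget is approved" (T), U = "the pitch is covered" (T), P = "the flight is delayed" (T), W = "the road is closed" (T).
This is N ↔ ((V ↔ U) ∧ (¬P → ¬W)).

V ↔ U = T ↔ T = T
¬P = ¬T = F
¬W = ¬T = F
¬P → ¬W = F → F = T
(V ↔ U) ∧ (¬P → ¬W) = T ∧ T = T
N ↔ ((V ↔ U) ∧ (¬P → ¬W)) = F ↔ T = F

false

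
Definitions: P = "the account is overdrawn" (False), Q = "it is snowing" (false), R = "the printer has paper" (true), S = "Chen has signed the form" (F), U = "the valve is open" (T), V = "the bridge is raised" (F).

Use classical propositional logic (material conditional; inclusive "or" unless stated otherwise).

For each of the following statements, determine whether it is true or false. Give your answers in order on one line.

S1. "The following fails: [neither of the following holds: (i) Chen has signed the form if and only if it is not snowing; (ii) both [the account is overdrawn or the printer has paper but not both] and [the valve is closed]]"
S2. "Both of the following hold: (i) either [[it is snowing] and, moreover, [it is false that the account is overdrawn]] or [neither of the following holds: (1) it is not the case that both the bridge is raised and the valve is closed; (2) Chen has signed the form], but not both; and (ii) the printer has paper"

S1 False, S2 False

S1: Formalization: ~((S <-> ~Q) nor ((P xor R) & ~U))

~Q = ~F = T
S <-> ~Q = F <-> T = F
P xor R = F xor T = T
~U = ~T = F
(P xor R) & ~U = T & F = F
(S <-> ~Q) nor ((P xor R) & ~U) = F nor F = T
~((S <-> ~Q) nor ((P xor R) & ~U)) = ~T = F
Hence S1 is false.

S2: In symbols: ((Q & ~P) xor ((V nand ~U) nor S)) & R

~P = ~F = T
Q & ~P = F & T = F
~U = ~T = F
V nand ~U = F nand F = T
(V nand ~U) nor S = T nor F = F
(Q & ~P) xor ((V nand ~U) nor S) = F xor F = F
((Q & ~P) xor ((V nand ~U) nor S)) & R = F & T = F
So S2 is false.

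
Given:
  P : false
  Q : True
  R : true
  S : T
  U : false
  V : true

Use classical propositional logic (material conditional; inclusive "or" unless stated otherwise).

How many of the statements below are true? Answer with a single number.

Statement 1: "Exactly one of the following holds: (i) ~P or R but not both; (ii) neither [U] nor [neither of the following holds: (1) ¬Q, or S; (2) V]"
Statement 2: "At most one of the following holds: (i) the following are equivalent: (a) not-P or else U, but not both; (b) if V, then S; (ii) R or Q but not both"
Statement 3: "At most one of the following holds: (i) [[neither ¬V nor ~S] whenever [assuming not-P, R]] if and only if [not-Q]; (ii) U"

Statement 1: In symbols: (~P xor R) xor (U nor ((~Q | S) nor V))

~P = ~F = T
~P xor R = T xor T = F
~Q = ~T = F
~Q | S = F | T = T
(~Q | S) nor V = T nor T = F
U nor ((~Q | S) nor V) = F nor F = T
(~P xor R) xor (U nor ((~Q | S) nor V)) = F xor T = T
Hence Statement 1 is true.

Statement 2: Formalization: ((~P xor U) <-> (V -> S)) nand (R xor Q)

~P = ~F = T
~P xor U = T xor F = T
V -> S = T -> T = T
(~P xor U) <-> (V -> S) = T <-> T = T
R xor Q = T xor T = F
((~P xor U) <-> (V -> S)) nand (R xor Q) = T nand F = T
So Statement 2 is true.

Statement 3: This is (((~P -> R) -> (~V nor ~S)) <-> ~Q) nand U.

~P = ~F = T
~P -> R = T -> T = T
~V = ~T = F
~S = ~T = F
~V nor ~S = F nor F = T
(~P -> R) -> (~V nor ~S) = T -> T = T
~Q = ~T = F
((~P -> R) -> (~V nor ~S)) <-> ~Q = T <-> F = F
(((~P -> R) -> (~V nor ~S)) <-> ~Q) nand U = F nand F = T
So Statement 3 is true.

True statements: 3 (Statement 1, Statement 2, Statement 3).

3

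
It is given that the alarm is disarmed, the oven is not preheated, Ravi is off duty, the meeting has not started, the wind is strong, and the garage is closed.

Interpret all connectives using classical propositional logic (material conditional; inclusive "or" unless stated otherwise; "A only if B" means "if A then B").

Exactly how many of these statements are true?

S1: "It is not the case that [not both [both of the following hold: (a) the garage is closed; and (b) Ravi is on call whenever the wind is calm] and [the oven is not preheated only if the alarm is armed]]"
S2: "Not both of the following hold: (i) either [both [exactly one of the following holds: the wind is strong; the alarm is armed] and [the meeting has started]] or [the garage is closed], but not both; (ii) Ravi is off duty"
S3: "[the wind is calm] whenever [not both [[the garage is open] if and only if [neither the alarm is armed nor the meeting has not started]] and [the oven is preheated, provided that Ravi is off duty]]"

0

Let M = "the garage is closed" (T), G = "the wind is strong" (T), L = "Ravi is on call" (F), U = "the oven is preheated" (F), W = "the alarm is armed" (F), P = "the meeting has started" (F).

S1: Formalization: ~((M & (~G -> L)) nand (~U -> W))

~G = ~T = F
~G -> L = F -> F = T
M & (~G -> L) = T & T = T
~U = ~F = T
~U -> W = T -> F = F
(M & (~G -> L)) nand (~U -> W) = T nand F = T
~((M & (~G -> L)) nand (~U -> W)) = ~T = F
Hence S1 is false.

S2: This is (((G xor W) & P) xor M) nand ~L.

G xor W = T xor F = T
(G xor W) & P = T & F = F
((G xor W) & P) xor M = F xor T = T
~L = ~F = T
(((G xor W) & P) xor M) nand ~L = T nand T = F
Hence S2 is false.

S3: Formalization: ((~M <-> (W nor ~P)) nand (~L -> U)) -> ~G

~M = ~T = F
~P = ~F = T
W nor ~P = F nor T = F
~M <-> (W nor ~P) = F <-> F = T
~L = ~F = T
~L -> U = T -> F = F
(~M <-> (W nor ~P)) nand (~L -> U) = T nand F = T
~G = ~T = F
((~M <-> (W nor ~P)) nand (~L -> U)) -> ~G = T -> F = F
Hence S3 is false.

0 of the 3 statements are true (none).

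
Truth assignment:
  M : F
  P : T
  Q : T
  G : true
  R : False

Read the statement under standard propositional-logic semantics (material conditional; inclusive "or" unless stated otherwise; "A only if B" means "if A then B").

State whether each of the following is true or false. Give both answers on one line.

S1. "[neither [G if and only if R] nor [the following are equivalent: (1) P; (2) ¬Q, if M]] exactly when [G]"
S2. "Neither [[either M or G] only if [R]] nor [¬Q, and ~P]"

S1 False / S2 True

S1: Parsed as ((G <-> R) nor (P <-> (M -> ~Q))) <-> G

G <-> R = T <-> F = F
~Q = ~T = F
M -> ~Q = F -> F = T
P <-> (M -> ~Q) = T <-> T = T
(G <-> R) nor (P <-> (M -> ~Q)) = F nor T = F
((G <-> R) nor (P <-> (M -> ~Q))) <-> G = F <-> T = F
Thus S1 is false.

S2: This is ((M | G) -> R) nor (~Q & ~P).

M | G = F | T = T
(M | G) -> R = T -> F = F
~Q = ~T = F
~P = ~T = F
~Q & ~P = F & F = F
((M | G) -> R) nor (~Q & ~P) = F nor F = T
Thus S2 is true.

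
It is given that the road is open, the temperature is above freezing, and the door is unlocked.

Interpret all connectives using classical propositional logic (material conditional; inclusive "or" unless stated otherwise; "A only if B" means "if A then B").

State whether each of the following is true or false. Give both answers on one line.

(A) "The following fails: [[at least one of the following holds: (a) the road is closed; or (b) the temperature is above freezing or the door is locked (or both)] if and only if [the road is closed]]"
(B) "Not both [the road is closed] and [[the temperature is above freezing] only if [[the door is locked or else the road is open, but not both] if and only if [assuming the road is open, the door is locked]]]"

Let P = "the road is closed" (F), Q = "the temperature is below freezing" (F), R = "the door is locked" (F).

(A): Parsed as ¬((P ∨ (¬Q ∨ R)) ↔ P)

¬Q = ¬F = T
¬Q ∨ R = T ∨ F = T
P ∨ (¬Q ∨ R) = F ∨ T = T
(P ∨ (¬Q ∨ R)) ↔ P = T ↔ F = F
¬((P ∨ (¬Q ∨ R)) ↔ P) = ¬F = T
Hence (A) is true.

(B): In symbols: P ↑ (¬Q → ((R ⊕ ¬P) ↔ (¬P → R)))

¬Q = ¬F = T
¬P = ¬F = T
R ⊕ ¬P = F ⊕ T = T
¬P = ¬F = T
¬P → R = T → F = F
(R ⊕ ¬P) ↔ (¬P → R) = T ↔ F = F
¬Q → ((R ⊕ ¬P) ↔ (¬P → R)) = T → F = F
P ↑ (¬Q → ((R ⊕ ¬P) ↔ (¬P → R))) = F ↑ F = T
Hence (B) is true.

(A) true, (B) true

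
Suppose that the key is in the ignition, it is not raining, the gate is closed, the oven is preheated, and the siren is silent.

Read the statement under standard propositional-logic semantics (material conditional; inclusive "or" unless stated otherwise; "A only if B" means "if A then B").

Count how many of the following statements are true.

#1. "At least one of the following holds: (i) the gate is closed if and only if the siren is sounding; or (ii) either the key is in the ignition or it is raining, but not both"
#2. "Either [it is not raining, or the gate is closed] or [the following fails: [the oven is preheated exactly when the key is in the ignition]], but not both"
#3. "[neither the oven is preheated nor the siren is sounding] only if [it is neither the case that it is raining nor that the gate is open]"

3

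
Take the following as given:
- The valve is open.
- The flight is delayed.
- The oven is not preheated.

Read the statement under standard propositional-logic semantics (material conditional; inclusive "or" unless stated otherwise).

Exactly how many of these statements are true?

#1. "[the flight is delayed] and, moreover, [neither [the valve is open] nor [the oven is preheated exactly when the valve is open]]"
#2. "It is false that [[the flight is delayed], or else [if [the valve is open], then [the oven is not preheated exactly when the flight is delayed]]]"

Let L = "the flight is delayed" (T), N = "the valve is open" (T), R = "the oven is preheated" (F).

#1: Parsed as L & (N nor (R <-> N))

R <-> N = F <-> T = F
N nor (R <-> N) = T nor F = F
L & (N nor (R <-> N)) = T & F = F
So #1 is false.

#2: This is ~(L | (N -> (~R <-> L))).

~R = ~F = T
~R <-> L = T <-> T = T
N -> (~R <-> L) = T -> T = T
L | (N -> (~R <-> L)) = T | T = T
~(L | (N -> (~R <-> L))) = ~T = F
So #2 is false.

Count: 0.

0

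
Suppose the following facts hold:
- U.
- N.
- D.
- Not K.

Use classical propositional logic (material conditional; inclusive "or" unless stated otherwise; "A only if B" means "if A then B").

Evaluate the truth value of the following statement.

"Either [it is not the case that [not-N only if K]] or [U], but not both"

This is not (not N -> K) xor U.

not N = not True = False
not N -> K = False -> False = True
not (not N -> K) = not True = False
not (not N -> K) xor U = False xor True = True

The statement is true.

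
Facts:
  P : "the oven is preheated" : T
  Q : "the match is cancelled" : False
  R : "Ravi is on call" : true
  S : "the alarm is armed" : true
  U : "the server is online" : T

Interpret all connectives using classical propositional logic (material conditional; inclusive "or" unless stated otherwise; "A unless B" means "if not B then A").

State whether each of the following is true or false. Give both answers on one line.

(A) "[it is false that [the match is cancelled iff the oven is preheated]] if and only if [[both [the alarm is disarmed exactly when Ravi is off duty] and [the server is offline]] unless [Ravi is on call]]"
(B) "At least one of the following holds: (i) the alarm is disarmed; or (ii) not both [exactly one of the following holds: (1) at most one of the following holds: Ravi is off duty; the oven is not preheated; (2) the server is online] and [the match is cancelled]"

(A): Formalization: ¬(Q ↔ P) ↔ (((¬S ↔ ¬R) ∧ ¬U) ∨ R)

Q ↔ P = F ↔ T = F
¬(Q ↔ P) = ¬F = T
¬S = ¬T = F
¬R = ¬T = F
¬S ↔ ¬R = F ↔ F = T
¬U = ¬T = F
(¬S ↔ ¬R) ∧ ¬U = T ∧ F = F
((¬S ↔ ¬R) ∧ ¬U) ∨ R = F ∨ T = T
¬(Q ↔ P) ↔ (((¬S ↔ ¬R) ∧ ¬U) ∨ R) = T ↔ T = T
So (A) is true.

(B): Parsed as ¬S ∨ (((¬R ↑ ¬P) ⊕ U) ↑ Q)

¬S = ¬T = F
¬R = ¬T = F
¬P = ¬T = F
¬R ↑ ¬P = F ↑ F = T
(¬R ↑ ¬P) ⊕ U = T ⊕ T = F
((¬R ↑ ¬P) ⊕ U) ↑ Q = F ↑ F = T
¬S ∨ (((¬R ↑ ¬P) ⊕ U) ↑ Q) = F ∨ T = T
Thus (B) is true.

(A) T, (B) T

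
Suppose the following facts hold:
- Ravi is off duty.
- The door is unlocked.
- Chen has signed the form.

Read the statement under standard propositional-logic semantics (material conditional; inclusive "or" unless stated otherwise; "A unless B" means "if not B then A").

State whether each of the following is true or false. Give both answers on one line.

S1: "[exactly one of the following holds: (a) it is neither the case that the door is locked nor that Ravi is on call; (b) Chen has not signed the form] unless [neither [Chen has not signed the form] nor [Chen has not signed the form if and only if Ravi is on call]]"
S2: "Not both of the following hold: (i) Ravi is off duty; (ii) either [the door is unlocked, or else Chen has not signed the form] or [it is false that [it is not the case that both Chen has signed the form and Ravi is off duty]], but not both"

S1 True, S2 True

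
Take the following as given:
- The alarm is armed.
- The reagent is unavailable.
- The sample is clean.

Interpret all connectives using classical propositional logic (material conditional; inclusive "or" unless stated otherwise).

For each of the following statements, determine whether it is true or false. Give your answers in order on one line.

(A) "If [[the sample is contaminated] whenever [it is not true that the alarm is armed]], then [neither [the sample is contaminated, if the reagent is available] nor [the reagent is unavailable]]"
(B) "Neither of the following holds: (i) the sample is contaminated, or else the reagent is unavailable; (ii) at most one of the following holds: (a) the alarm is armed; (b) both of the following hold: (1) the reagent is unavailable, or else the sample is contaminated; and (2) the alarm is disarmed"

(A) F, (B) F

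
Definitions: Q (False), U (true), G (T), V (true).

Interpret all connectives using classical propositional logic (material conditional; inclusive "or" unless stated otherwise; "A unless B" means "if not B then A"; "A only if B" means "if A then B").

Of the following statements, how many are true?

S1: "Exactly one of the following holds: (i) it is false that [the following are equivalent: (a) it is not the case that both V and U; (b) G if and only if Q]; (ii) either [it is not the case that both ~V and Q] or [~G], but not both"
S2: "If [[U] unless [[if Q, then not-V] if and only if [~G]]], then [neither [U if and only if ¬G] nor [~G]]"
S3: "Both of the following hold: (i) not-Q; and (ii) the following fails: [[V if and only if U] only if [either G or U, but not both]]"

3

S1: Parsed as ~((V nand U) <-> (G <-> Q)) xor ((~V nand Q) xor ~G)

V nand U = T nand T = F
G <-> Q = T <-> F = F
(V nand U) <-> (G <-> Q) = F <-> F = T
~((V nand U) <-> (G <-> Q)) = ~T = F
~V = ~T = F
~V nand Q = F nand F = T
~G = ~T = F
(~V nand Q) xor ~G = T xor F = T
~((V nand U) <-> (G <-> Q)) xor ((~V nand Q) xor ~G) = F xor T = T
Hence S1 is true.

S2: In symbols: (U | ((Q -> ~V) <-> ~G)) -> ((U <-> ~G) nor ~G)

~V = ~T = F
Q -> ~V = F -> F = T
~G = ~T = F
(Q -> ~V) <-> ~G = T <-> F = F
U | ((Q -> ~V) <-> ~G) = T | F = T
~G = ~T = F
U <-> ~G = T <-> F = F
~G = ~T = F
(U <-> ~G) nor ~G = F nor F = T
(U | ((Q -> ~V) <-> ~G)) -> ((U <-> ~G) nor ~G) = T -> T = T
Hence S2 is true.

S3: Parsed as ~Q & ~((V <-> U) -> (G xor U))

~Q = ~F = T
V <-> U = T <-> T = T
G xor U = T xor T = F
(V <-> U) -> (G xor U) = T -> F = F
~((V <-> U) -> (G xor U)) = ~F = T
~Q & ~((V <-> U) -> (G xor U)) = T & T = T
So S3 is true.

3 of the 3 statements are true.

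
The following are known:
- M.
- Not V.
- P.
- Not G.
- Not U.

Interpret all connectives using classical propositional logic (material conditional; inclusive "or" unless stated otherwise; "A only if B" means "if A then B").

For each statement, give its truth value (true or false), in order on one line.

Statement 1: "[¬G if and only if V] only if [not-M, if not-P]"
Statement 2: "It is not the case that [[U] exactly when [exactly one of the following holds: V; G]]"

Statement 1 true / Statement 2 false

Statement 1: This is (~G <-> V) -> (~P -> ~M).

~G = ~F = T
~G <-> V = T <-> F = F
~P = ~T = F
~M = ~T = F
~P -> ~M = F -> F = T
(~G <-> V) -> (~P -> ~M) = F -> T = T
So Statement 1 is true.

Statement 2: In symbols: ~(U <-> (V xor G))

V xor G = F xor F = F
U <-> (V xor G) = F <-> F = T
~(U <-> (V xor G)) = ~T = F
So Statement 2 is false.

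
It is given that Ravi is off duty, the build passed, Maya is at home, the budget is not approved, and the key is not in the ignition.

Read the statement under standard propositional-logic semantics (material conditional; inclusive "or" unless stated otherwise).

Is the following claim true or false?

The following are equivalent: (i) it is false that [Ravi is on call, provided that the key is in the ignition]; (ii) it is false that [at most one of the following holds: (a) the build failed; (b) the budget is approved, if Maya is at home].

Let U = "the key is in the ignition" (F), P = "Ravi is on call" (F), Q = "the build passed" (T), R = "Maya is at home" (T), S = "the budget is approved" (F).
This is ~(U -> P) <-> ~(~Q nand (R -> S)).

U -> P = F -> F = T
~(U -> P) = ~T = F
~Q = ~T = F
R -> S = T -> F = F
~Q nand (R -> S) = F nand F = T
~(~Q nand (R -> S)) = ~T = F
~(U -> P) <-> ~(~Q nand (R -> S)) = F <-> F = T

true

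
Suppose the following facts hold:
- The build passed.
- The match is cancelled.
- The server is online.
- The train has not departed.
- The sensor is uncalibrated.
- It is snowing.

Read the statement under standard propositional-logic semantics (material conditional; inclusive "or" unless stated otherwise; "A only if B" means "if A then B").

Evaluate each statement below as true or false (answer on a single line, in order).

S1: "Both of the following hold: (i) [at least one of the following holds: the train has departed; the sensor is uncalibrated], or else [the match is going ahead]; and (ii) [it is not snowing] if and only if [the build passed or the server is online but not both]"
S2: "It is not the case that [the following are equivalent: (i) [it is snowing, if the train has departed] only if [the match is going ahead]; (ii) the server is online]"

S1 true, S2 true

Let N = "the train has departed" (F), G = "the sensor is calibrated" (F), V = "the match is cancelled" (T), R = "it is snowing" (T), D = "the build passed" (T), M = "the server is online" (T).

S1: In symbols: ((N ∨ ¬G) ∨ ¬V) ∧ (¬R ↔ (D ⊕ M))

¬G = ¬F = T
N ∨ ¬G = F ∨ T = T
¬V = ¬T = F
(N ∨ ¬G) ∨ ¬V = T ∨ F = T
¬R = ¬T = F
D ⊕ M = T ⊕ T = F
¬R ↔ (D ⊕ M) = F ↔ F = T
((N ∨ ¬G) ∨ ¬V) ∧ (¬R ↔ (D ⊕ M)) = T ∧ T = T
Hence S1 is true.

S2: This is ¬(((N → R) → ¬V) ↔ M).

N → R = F → T = T
¬V = ¬T = F
(N → R) → ¬V = T → F = F
((N → R) → ¬V) ↔ M = F ↔ T = F
¬(((N → R) → ¬V) ↔ M) = ¬F = T
Hence S2 is true.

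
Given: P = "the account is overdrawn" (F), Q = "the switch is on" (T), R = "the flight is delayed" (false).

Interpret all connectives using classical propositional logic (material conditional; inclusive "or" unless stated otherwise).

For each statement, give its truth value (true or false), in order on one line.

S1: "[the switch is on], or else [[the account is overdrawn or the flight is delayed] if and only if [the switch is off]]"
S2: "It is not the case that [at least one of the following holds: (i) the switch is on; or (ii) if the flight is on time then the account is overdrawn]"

S1: Parsed as Q or ((P or R) iff not Q)

P or R = False or False = False
not Q = not True = False
(P or R) iff not Q = False iff False = True
Q or ((P or R) iff not Q) = True or True = True
Hence S1 is true.

S2: Parsed as not (Q or (not R -> P))

not R = not False = True
not R -> P = True -> False = False
Q or (not R -> P) = True or False = True
not (Q or (not R -> P)) = not True = False
Hence S2 is false.

S1 True / S2 False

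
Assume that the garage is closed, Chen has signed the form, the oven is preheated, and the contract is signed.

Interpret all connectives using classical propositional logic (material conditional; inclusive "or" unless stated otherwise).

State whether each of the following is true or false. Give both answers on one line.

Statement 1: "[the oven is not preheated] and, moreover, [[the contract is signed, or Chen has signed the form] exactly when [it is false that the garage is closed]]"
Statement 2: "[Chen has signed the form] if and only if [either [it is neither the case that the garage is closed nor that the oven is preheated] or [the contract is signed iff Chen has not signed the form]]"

Statement 1 False / Statement 2 False

Let L = "the oven is preheated" (T), W = "the contract is signed" (T), M = "Chen has signed the form" (T), D = "the garage is closed" (T).

Statement 1: In symbols: ~L & ((W | M) <-> ~D)

~L = ~T = F
W | M = T | T = T
~D = ~T = F
(W | M) <-> ~D = T <-> F = F
~L & ((W | M) <-> ~D) = F & F = F
Hence Statement 1 is false.

Statement 2: Parsed as M <-> ((D nor L) | (W <-> ~M))

D nor L = T nor T = F
~M = ~T = F
W <-> ~M = T <-> F = F
(D nor L) | (W <-> ~M) = F | F = F
M <-> ((D nor L) | (W <-> ~M)) = T <-> F = F
Thus Statement 2 is false.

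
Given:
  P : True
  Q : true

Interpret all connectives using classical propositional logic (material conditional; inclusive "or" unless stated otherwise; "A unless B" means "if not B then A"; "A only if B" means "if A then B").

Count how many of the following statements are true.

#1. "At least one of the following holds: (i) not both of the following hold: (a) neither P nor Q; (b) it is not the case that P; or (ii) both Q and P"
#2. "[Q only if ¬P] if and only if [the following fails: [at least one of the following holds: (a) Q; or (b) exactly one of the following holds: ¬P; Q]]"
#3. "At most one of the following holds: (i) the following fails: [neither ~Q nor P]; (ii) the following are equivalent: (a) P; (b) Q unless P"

2

#1: Parsed as ((P nor Q) nand not P) or (Q and P)

P nor Q = True nor True = False
not P = not True = False
(P nor Q) nand not P = False nand False = True
Q and P = True and True = True
((P nor Q) nand not P) or (Q and P) = True or True = True
So #1 is true.

#2: Formalization: (Q -> not P) iff not (Q or (not P xor Q))

not P = not True = False
Q -> not P = True -> False = False
not P = not True = False
not P xor Q = False xor True = True
Q or (not P xor Q) = True or True = True
not (Q or (not P xor Q)) = not True = False
(Q -> not P) iff not (Q or (not P xor Q)) = False iff False = True
Hence #2 is true.

#3: In symbols: not (not Q nor P) nand (P iff (Q or P))

not Q = not True = False
not Q nor P = False nor True = False
not (not Q nor P) = not False = True
Q or P = True or True = True
P iff (Q or P) = True iff True = True
not (not Q nor P) nand (P iff (Q or P)) = True nand True = False
So #3 is false.

Count: 2.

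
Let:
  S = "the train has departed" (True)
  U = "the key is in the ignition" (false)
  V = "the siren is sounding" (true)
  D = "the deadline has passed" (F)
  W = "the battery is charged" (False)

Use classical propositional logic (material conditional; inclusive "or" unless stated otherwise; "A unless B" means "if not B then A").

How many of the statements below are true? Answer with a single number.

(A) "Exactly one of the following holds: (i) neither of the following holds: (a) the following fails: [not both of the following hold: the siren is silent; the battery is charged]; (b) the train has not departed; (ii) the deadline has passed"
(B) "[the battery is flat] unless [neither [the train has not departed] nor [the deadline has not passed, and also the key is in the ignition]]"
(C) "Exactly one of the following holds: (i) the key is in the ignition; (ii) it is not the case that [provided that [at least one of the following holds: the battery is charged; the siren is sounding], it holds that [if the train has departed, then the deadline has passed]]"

(A): This is (~(~V nand W) nor ~S) xor D.

~V = ~T = F
~V nand W = F nand F = T
~(~V nand W) = ~T = F
~S = ~T = F
~(~V nand W) nor ~S = F nor F = T
(~(~V nand W) nor ~S) xor D = T xor F = T
So (A) is true.

(B): In symbols: ~W | (~S nor (~D & U))

~W = ~F = T
~S = ~T = F
~D = ~F = T
~D & U = T & F = F
~S nor (~D & U) = F nor F = T
~W | (~S nor (~D & U)) = T | T = T
Thus (B) is true.

(C): Formalization: U xor ~((W | V) -> (S -> D))

W | V = F | T = T
S -> D = T -> F = F
(W | V) -> (S -> D) = T -> F = F
~((W | V) -> (S -> D)) = ~F = T
U xor ~((W | V) -> (S -> D)) = F xor T = T
Hence (C) is true.

True statements: 3 ((A), (B), (C)).

3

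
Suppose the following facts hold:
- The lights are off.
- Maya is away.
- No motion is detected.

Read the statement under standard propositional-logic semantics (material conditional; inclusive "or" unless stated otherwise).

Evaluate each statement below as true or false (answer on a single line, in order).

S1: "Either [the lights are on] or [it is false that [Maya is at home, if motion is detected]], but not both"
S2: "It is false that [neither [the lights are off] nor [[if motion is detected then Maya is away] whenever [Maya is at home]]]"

S1 False; S2 True

Let U = "the lights are on" (F), P = "motion is detected" (F), V = "Maya is at home" (F).

S1: This is U ⊕ ¬(P → V).

P → V = F → F = T
¬(P → V) = ¬T = F
U ⊕ ¬(P → V) = F ⊕ F = F
Hence S1 is false.

S2: This is ¬(¬U ↓ (V → (P → ¬V))).

¬U = ¬F = T
¬V = ¬F = T
P → ¬V = F → T = T
V → (P → ¬V) = F → T = T
¬U ↓ (V → (P → ¬V)) = T ↓ T = F
¬(¬U ↓ (V → (P → ¬V))) = ¬F = T
Hence S2 is true.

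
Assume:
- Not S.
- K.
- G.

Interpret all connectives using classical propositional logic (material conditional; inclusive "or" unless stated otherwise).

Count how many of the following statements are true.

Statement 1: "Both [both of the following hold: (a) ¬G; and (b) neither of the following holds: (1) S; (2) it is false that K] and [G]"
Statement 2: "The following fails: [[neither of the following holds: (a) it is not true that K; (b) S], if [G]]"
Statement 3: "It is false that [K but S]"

Statement 1: Formalization: (¬G ∧ (S ↓ ¬K)) ∧ G

¬G = ¬T = F
¬K = ¬T = F
S ↓ ¬K = F ↓ F = T
¬G ∧ (S ↓ ¬K) = F ∧ T = F
(¬G ∧ (S ↓ ¬K)) ∧ G = F ∧ T = F
Hence Statement 1 is false.

Statement 2: This is ¬(G → (¬K ↓ S)).

¬K = ¬T = F
¬K ↓ S = F ↓ F = T
G → (¬K ↓ S) = T → T = T
¬(G → (¬K ↓ S)) = ¬T = F
Thus Statement 2 is false.

Statement 3: This is ¬(K ∧ S).

K ∧ S = T ∧ F = F
¬(K ∧ S) = ¬F = T
Hence Statement 3 is true.

Count: 1.

1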